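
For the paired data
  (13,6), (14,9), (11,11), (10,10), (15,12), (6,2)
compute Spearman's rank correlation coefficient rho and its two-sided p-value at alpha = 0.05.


Step 1: Rank x and y separately (midranks; no ties here).
rank(x): 13->4, 14->5, 11->3, 10->2, 15->6, 6->1
rank(y): 6->2, 9->3, 11->5, 10->4, 12->6, 2->1
Step 2: d_i = R_x(i) - R_y(i); compute d_i^2.
  (4-2)^2=4, (5-3)^2=4, (3-5)^2=4, (2-4)^2=4, (6-6)^2=0, (1-1)^2=0
sum(d^2) = 16.
Step 3: rho = 1 - 6*16 / (6*(6^2 - 1)) = 1 - 96/210 = 0.542857.
Step 4: Under H0, t = rho * sqrt((n-2)/(1-rho^2)) = 1.2928 ~ t(4).
Step 5: Two-sided p-value from the t-distribution with 4 df = 0.265703.
Step 6: alpha = 0.05. fail to reject H0.

rho = 0.5429, p = 0.265703, fail to reject H0 at alpha = 0.05.


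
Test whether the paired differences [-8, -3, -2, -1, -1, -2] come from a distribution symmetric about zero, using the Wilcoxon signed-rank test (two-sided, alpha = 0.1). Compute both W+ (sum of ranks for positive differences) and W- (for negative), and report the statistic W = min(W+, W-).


Step 1: Drop any zero differences (none here) and take |d_i|.
|d| = [8, 3, 2, 1, 1, 2]
Step 2: Midrank |d_i| (ties get averaged ranks).
ranks: |8|->6, |3|->5, |2|->3.5, |1|->1.5, |1|->1.5, |2|->3.5
Step 3: Attach original signs; sum ranks with positive sign and with negative sign.
W+ = 0 = 0
W- = 6 + 5 + 3.5 + 1.5 + 1.5 + 3.5 = 21
(Check: W+ + W- = 21 should equal n(n+1)/2 = 21.)
Step 4: Test statistic W = min(W+, W-) = 0.
Step 5: Ties in |d|, so use the tie-corrected normal approximation.
        E[W] = n(n+1)/4 = 6*7/4 = 10.5.
        Tie groups: |d|=1 (t=2), |d|=2 (t=2); sum(t^3 - t) = 12.
        Var[W] = n(n+1)(2n+1)/24 - sum(t^3-t)/48 = 546/24 - 12/48 = 22.5.
        z = (W - E[W]) / sqrt(Var[W]) = (0 - 10.5) / 4.7434 = -2.2136.
        Two-sided p = 2*Phi(z) = 0.026857.
Step 6: alpha = 0.1. reject H0.

W+ = 0, W- = 21, W = min = 0, p = 0.026857, reject H0.


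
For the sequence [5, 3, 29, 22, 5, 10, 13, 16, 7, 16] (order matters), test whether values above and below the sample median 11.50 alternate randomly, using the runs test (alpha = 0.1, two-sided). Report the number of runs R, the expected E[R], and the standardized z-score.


Step 1: Compute median = 11.50; label A = above, B = below.
Labels in order: BBAABBAABA  (n_A = 5, n_B = 5)
Step 2: Count runs R = 6.
Step 3: Under H0 (random ordering), E[R] = 2*n_A*n_B/(n_A+n_B) + 1 = 2*5*5/10 + 1 = 6.0000.
        Var[R] = 2*n_A*n_B*(2*n_A*n_B - n_A - n_B) / ((n_A+n_B)^2 * (n_A+n_B-1)) = 2000/900 = 2.2222.
        SD[R] = 1.4907.
Step 4: R = E[R], so z = 0 with no continuity correction.
Step 5: Two-sided p-value via normal approximation = 2*(1 - Phi(|z|)) = 1.000000.
Step 6: alpha = 0.1. fail to reject H0.

R = 6, z = 0.0000, p = 1.000000, fail to reject H0.


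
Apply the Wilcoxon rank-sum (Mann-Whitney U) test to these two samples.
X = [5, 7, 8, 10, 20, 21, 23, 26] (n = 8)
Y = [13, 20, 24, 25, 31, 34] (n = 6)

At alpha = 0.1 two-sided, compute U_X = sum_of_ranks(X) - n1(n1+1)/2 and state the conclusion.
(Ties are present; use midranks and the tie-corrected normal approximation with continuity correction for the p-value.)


Step 1: Combine and sort all 14 observations; assign midranks.
sorted (value, group): (5,X), (7,X), (8,X), (10,X), (13,Y), (20,X), (20,Y), (21,X), (23,X), (24,Y), (25,Y), (26,X), (31,Y), (34,Y)
ranks: 5->1, 7->2, 8->3, 10->4, 13->5, 20->6.5, 20->6.5, 21->8, 23->9, 24->10, 25->11, 26->12, 31->13, 34->14
Step 2: Rank sum for X: R1 = 1 + 2 + 3 + 4 + 6.5 + 8 + 9 + 12 = 45.5.
Step 3: U_X = R1 - n1(n1+1)/2 = 45.5 - 8*9/2 = 45.5 - 36 = 9.5.
       U_Y = n1*n2 - U_X = 48 - 9.5 = 38.5.
Step 4: Ties are present, so use the tie-corrected normal approximation (with continuity correction) for the p-value.
Step 5: p-value = 0.070392; compare to alpha = 0.1. reject H0.

U_X = 9.5, p = 0.070392, reject H0 at alpha = 0.1.


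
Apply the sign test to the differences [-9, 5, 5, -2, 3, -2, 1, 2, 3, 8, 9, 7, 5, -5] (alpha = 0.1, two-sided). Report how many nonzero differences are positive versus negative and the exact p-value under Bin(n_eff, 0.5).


Step 1: Discard zero differences. Original n = 14; n_eff = number of nonzero differences = 14.
Nonzero differences (with sign): -9, +5, +5, -2, +3, -2, +1, +2, +3, +8, +9, +7, +5, -5
Step 2: Count signs: positive = 10, negative = 4.
Step 3: Under H0: P(positive) = 0.5, so the number of positives S ~ Bin(14, 0.5).
Step 4: Two-sided exact p-value = sum of Bin(14,0.5) probabilities at or below the observed probability = 0.179565.
Step 5: alpha = 0.1. fail to reject H0.

n_eff = 14, pos = 10, neg = 4, p = 0.179565, fail to reject H0.


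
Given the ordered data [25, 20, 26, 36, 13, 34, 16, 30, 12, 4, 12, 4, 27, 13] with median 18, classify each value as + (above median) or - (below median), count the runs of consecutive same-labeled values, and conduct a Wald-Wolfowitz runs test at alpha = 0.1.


Step 1: Compute median = 18; label A = above, B = below.
Labels in order: AAAABABABBBBAB  (n_A = 7, n_B = 7)
Step 2: Count runs R = 8.
Step 3: Under H0 (random ordering), E[R] = 2*n_A*n_B/(n_A+n_B) + 1 = 2*7*7/14 + 1 = 8.0000.
        Var[R] = 2*n_A*n_B*(2*n_A*n_B - n_A - n_B) / ((n_A+n_B)^2 * (n_A+n_B-1)) = 8232/2548 = 3.2308.
        SD[R] = 1.7974.
Step 4: R = E[R], so z = 0 with no continuity correction.
Step 5: Two-sided p-value via normal approximation = 2*(1 - Phi(|z|)) = 1.000000.
Step 6: alpha = 0.1. fail to reject H0.

R = 8, z = 0.0000, p = 1.000000, fail to reject H0.


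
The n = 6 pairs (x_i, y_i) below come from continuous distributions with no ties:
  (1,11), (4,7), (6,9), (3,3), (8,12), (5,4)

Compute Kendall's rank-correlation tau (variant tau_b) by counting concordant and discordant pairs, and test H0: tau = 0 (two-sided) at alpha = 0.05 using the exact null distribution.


Step 1: Enumerate the 15 unordered pairs (i,j) with i<j and classify each by sign(x_j-x_i) * sign(y_j-y_i).
  (1,2):dx=+3,dy=-4->D; (1,3):dx=+5,dy=-2->D; (1,4):dx=+2,dy=-8->D; (1,5):dx=+7,dy=+1->C
  (1,6):dx=+4,dy=-7->D; (2,3):dx=+2,dy=+2->C; (2,4):dx=-1,dy=-4->C; (2,5):dx=+4,dy=+5->C
  (2,6):dx=+1,dy=-3->D; (3,4):dx=-3,dy=-6->C; (3,5):dx=+2,dy=+3->C; (3,6):dx=-1,dy=-5->C
  (4,5):dx=+5,dy=+9->C; (4,6):dx=+2,dy=+1->C; (5,6):dx=-3,dy=-8->C
Step 2: C = 10, D = 5, total pairs = 15.
Step 3: tau = (C - D)/(n(n-1)/2) = (10 - 5)/15 = 0.333333.
Step 4: Exact two-sided p-value (enumerate n! = 720 permutations of y under H0): p = 0.469444.
Step 5: alpha = 0.05. fail to reject H0.

tau_b = 0.3333 (C=10, D=5), p = 0.469444, fail to reject H0.


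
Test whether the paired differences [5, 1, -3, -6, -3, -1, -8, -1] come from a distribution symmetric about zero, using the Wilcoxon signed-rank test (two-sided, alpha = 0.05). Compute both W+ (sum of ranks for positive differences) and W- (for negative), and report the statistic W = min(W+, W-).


Step 1: Drop any zero differences (none here) and take |d_i|.
|d| = [5, 1, 3, 6, 3, 1, 8, 1]
Step 2: Midrank |d_i| (ties get averaged ranks).
ranks: |5|->6, |1|->2, |3|->4.5, |6|->7, |3|->4.5, |1|->2, |8|->8, |1|->2
Step 3: Attach original signs; sum ranks with positive sign and with negative sign.
W+ = 6 + 2 = 8
W- = 4.5 + 7 + 4.5 + 2 + 8 + 2 = 28
(Check: W+ + W- = 36 should equal n(n+1)/2 = 36.)
Step 4: Test statistic W = min(W+, W-) = 8.
Step 5: Ties in |d|, so use the tie-corrected normal approximation.
        E[W] = n(n+1)/4 = 8*9/4 = 18.
        Tie groups: |d|=1 (t=3), |d|=3 (t=2); sum(t^3 - t) = 30.
        Var[W] = n(n+1)(2n+1)/24 - sum(t^3-t)/48 = 1224/24 - 30/48 = 50.375.
        z = (W - E[W]) / sqrt(Var[W]) = (8 - 18) / 7.0975 = -1.4089.
        Two-sided p = 2*Phi(z) = 0.158853.
Step 6: alpha = 0.05. fail to reject H0.

W+ = 8, W- = 28, W = min = 8, p = 0.158853, fail to reject H0.


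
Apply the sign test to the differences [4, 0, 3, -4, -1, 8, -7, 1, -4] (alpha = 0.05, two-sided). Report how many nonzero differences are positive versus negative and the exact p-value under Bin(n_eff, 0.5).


Step 1: Discard zero differences. Original n = 9; n_eff = number of nonzero differences = 8.
Nonzero differences (with sign): +4, +3, -4, -1, +8, -7, +1, -4
Step 2: Count signs: positive = 4, negative = 4.
Step 3: Under H0: P(positive) = 0.5, so the number of positives S ~ Bin(8, 0.5).
Step 4: Two-sided exact p-value = sum of Bin(8,0.5) probabilities at or below the observed probability = 1.000000.
Step 5: alpha = 0.05. fail to reject H0.

n_eff = 8, pos = 4, neg = 4, p = 1.000000, fail to reject H0.


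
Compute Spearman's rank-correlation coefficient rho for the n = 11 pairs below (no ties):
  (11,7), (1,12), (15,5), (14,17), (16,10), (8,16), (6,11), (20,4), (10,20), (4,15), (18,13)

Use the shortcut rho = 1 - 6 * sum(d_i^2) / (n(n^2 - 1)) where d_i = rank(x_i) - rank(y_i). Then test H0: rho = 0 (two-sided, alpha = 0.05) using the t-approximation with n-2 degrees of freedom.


Step 1: Rank x and y separately (midranks; no ties here).
rank(x): 11->6, 1->1, 15->8, 14->7, 16->9, 8->4, 6->3, 20->11, 10->5, 4->2, 18->10
rank(y): 7->3, 12->6, 5->2, 17->10, 10->4, 16->9, 11->5, 4->1, 20->11, 15->8, 13->7
Step 2: d_i = R_x(i) - R_y(i); compute d_i^2.
  (6-3)^2=9, (1-6)^2=25, (8-2)^2=36, (7-10)^2=9, (9-4)^2=25, (4-9)^2=25, (3-5)^2=4, (11-1)^2=100, (5-11)^2=36, (2-8)^2=36, (10-7)^2=9
sum(d^2) = 314.
Step 3: rho = 1 - 6*314 / (11*(11^2 - 1)) = 1 - 1884/1320 = -0.427273.
Step 4: Under H0, t = rho * sqrt((n-2)/(1-rho^2)) = -1.4177 ~ t(9).
Step 5: Two-sided p-value from the t-distribution with 9 df = 0.189944.
Step 6: alpha = 0.05. fail to reject H0.

rho = -0.4273, p = 0.189944, fail to reject H0 at alpha = 0.05.


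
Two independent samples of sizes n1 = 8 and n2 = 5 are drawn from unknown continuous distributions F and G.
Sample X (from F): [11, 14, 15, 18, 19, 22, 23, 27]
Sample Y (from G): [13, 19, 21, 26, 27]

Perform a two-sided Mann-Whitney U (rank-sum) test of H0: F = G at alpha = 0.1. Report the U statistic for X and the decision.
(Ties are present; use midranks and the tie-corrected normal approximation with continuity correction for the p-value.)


Step 1: Combine and sort all 13 observations; assign midranks.
sorted (value, group): (11,X), (13,Y), (14,X), (15,X), (18,X), (19,X), (19,Y), (21,Y), (22,X), (23,X), (26,Y), (27,X), (27,Y)
ranks: 11->1, 13->2, 14->3, 15->4, 18->5, 19->6.5, 19->6.5, 21->8, 22->9, 23->10, 26->11, 27->12.5, 27->12.5
Step 2: Rank sum for X: R1 = 1 + 3 + 4 + 5 + 6.5 + 9 + 10 + 12.5 = 51.
Step 3: U_X = R1 - n1(n1+1)/2 = 51 - 8*9/2 = 51 - 36 = 15.
       U_Y = n1*n2 - U_X = 40 - 15 = 25.
Step 4: Ties are present, so use the tie-corrected normal approximation (with continuity correction) for the p-value.
Step 5: p-value = 0.508901; compare to alpha = 0.1. fail to reject H0.

U_X = 15, p = 0.508901, fail to reject H0 at alpha = 0.1.


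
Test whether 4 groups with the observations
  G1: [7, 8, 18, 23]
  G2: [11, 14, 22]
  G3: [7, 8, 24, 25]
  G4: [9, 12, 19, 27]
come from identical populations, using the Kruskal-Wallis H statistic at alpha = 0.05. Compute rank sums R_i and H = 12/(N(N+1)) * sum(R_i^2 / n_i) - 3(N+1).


Step 1: Combine all N = 15 observations and assign midranks.
sorted (value, group, rank): (7,G1,1.5), (7,G3,1.5), (8,G1,3.5), (8,G3,3.5), (9,G4,5), (11,G2,6), (12,G4,7), (14,G2,8), (18,G1,9), (19,G4,10), (22,G2,11), (23,G1,12), (24,G3,13), (25,G3,14), (27,G4,15)
Step 2: Sum ranks within each group.
R_1 = 26 (n_1 = 4)
R_2 = 25 (n_2 = 3)
R_3 = 32 (n_3 = 4)
R_4 = 37 (n_4 = 4)
Step 3: H = 12/(N(N+1)) * sum(R_i^2/n_i) - 3(N+1)
     = 12/(15*16) * (26^2/4 + 25^2/3 + 32^2/4 + 37^2/4) - 3*16
     = 0.050000 * 975.583 - 48
     = 0.779167.
Step 4: Ties present; correction factor C = 1 - 12/(15^3 - 15) = 0.996429. Corrected H = 0.779167 / 0.996429 = 0.781959.
Step 5: Under H0, H ~ chi^2(3); p-value = 0.853777.
Step 6: alpha = 0.05. fail to reject H0.

H = 0.7820, df = 3, p = 0.853777, fail to reject H0.


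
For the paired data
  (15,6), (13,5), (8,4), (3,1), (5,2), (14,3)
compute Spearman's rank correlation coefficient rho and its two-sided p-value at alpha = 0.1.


Step 1: Rank x and y separately (midranks; no ties here).
rank(x): 15->6, 13->4, 8->3, 3->1, 5->2, 14->5
rank(y): 6->6, 5->5, 4->4, 1->1, 2->2, 3->3
Step 2: d_i = R_x(i) - R_y(i); compute d_i^2.
  (6-6)^2=0, (4-5)^2=1, (3-4)^2=1, (1-1)^2=0, (2-2)^2=0, (5-3)^2=4
sum(d^2) = 6.
Step 3: rho = 1 - 6*6 / (6*(6^2 - 1)) = 1 - 36/210 = 0.828571.
Step 4: Under H0, t = rho * sqrt((n-2)/(1-rho^2)) = 2.9598 ~ t(4).
Step 5: Two-sided p-value from the t-distribution with 4 df = 0.041563.
Step 6: alpha = 0.1. reject H0.

rho = 0.8286, p = 0.041563, reject H0 at alpha = 0.1.


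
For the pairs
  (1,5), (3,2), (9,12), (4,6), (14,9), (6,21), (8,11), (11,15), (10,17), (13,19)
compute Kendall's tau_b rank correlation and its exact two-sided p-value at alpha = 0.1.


Step 1: Enumerate the 45 unordered pairs (i,j) with i<j and classify each by sign(x_j-x_i) * sign(y_j-y_i).
  (1,2):dx=+2,dy=-3->D; (1,3):dx=+8,dy=+7->C; (1,4):dx=+3,dy=+1->C; (1,5):dx=+13,dy=+4->C
  (1,6):dx=+5,dy=+16->C; (1,7):dx=+7,dy=+6->C; (1,8):dx=+10,dy=+10->C; (1,9):dx=+9,dy=+12->C
  (1,10):dx=+12,dy=+14->C; (2,3):dx=+6,dy=+10->C; (2,4):dx=+1,dy=+4->C; (2,5):dx=+11,dy=+7->C
  (2,6):dx=+3,dy=+19->C; (2,7):dx=+5,dy=+9->C; (2,8):dx=+8,dy=+13->C; (2,9):dx=+7,dy=+15->C
  (2,10):dx=+10,dy=+17->C; (3,4):dx=-5,dy=-6->C; (3,5):dx=+5,dy=-3->D; (3,6):dx=-3,dy=+9->D
  (3,7):dx=-1,dy=-1->C; (3,8):dx=+2,dy=+3->C; (3,9):dx=+1,dy=+5->C; (3,10):dx=+4,dy=+7->C
  (4,5):dx=+10,dy=+3->C; (4,6):dx=+2,dy=+15->C; (4,7):dx=+4,dy=+5->C; (4,8):dx=+7,dy=+9->C
  (4,9):dx=+6,dy=+11->C; (4,10):dx=+9,dy=+13->C; (5,6):dx=-8,dy=+12->D; (5,7):dx=-6,dy=+2->D
  (5,8):dx=-3,dy=+6->D; (5,9):dx=-4,dy=+8->D; (5,10):dx=-1,dy=+10->D; (6,7):dx=+2,dy=-10->D
  (6,8):dx=+5,dy=-6->D; (6,9):dx=+4,dy=-4->D; (6,10):dx=+7,dy=-2->D; (7,8):dx=+3,dy=+4->C
  (7,9):dx=+2,dy=+6->C; (7,10):dx=+5,dy=+8->C; (8,9):dx=-1,dy=+2->D; (8,10):dx=+2,dy=+4->C
  (9,10):dx=+3,dy=+2->C
Step 2: C = 32, D = 13, total pairs = 45.
Step 3: tau = (C - D)/(n(n-1)/2) = (32 - 13)/45 = 0.422222.
Step 4: Exact two-sided p-value (enumerate n! = 3628800 permutations of y under H0): p = 0.108313.
Step 5: alpha = 0.1. fail to reject H0.

tau_b = 0.4222 (C=32, D=13), p = 0.108313, fail to reject H0.


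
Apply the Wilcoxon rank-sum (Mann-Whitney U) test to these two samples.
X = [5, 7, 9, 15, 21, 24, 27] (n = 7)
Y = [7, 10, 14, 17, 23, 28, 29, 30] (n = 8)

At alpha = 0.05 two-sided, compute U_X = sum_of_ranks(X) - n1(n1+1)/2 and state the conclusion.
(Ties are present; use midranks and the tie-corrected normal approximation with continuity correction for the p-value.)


Step 1: Combine and sort all 15 observations; assign midranks.
sorted (value, group): (5,X), (7,X), (7,Y), (9,X), (10,Y), (14,Y), (15,X), (17,Y), (21,X), (23,Y), (24,X), (27,X), (28,Y), (29,Y), (30,Y)
ranks: 5->1, 7->2.5, 7->2.5, 9->4, 10->5, 14->6, 15->7, 17->8, 21->9, 23->10, 24->11, 27->12, 28->13, 29->14, 30->15
Step 2: Rank sum for X: R1 = 1 + 2.5 + 4 + 7 + 9 + 11 + 12 = 46.5.
Step 3: U_X = R1 - n1(n1+1)/2 = 46.5 - 7*8/2 = 46.5 - 28 = 18.5.
       U_Y = n1*n2 - U_X = 56 - 18.5 = 37.5.
Step 4: Ties are present, so use the tie-corrected normal approximation (with continuity correction) for the p-value.
Step 5: p-value = 0.297190; compare to alpha = 0.05. fail to reject H0.

U_X = 18.5, p = 0.297190, fail to reject H0 at alpha = 0.05.


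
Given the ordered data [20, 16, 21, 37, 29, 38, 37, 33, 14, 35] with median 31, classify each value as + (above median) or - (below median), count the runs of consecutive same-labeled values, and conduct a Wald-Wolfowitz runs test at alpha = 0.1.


Step 1: Compute median = 31; label A = above, B = below.
Labels in order: BBBABAAABA  (n_A = 5, n_B = 5)
Step 2: Count runs R = 6.
Step 3: Under H0 (random ordering), E[R] = 2*n_A*n_B/(n_A+n_B) + 1 = 2*5*5/10 + 1 = 6.0000.
        Var[R] = 2*n_A*n_B*(2*n_A*n_B - n_A - n_B) / ((n_A+n_B)^2 * (n_A+n_B-1)) = 2000/900 = 2.2222.
        SD[R] = 1.4907.
Step 4: R = E[R], so z = 0 with no continuity correction.
Step 5: Two-sided p-value via normal approximation = 2*(1 - Phi(|z|)) = 1.000000.
Step 6: alpha = 0.1. fail to reject H0.

R = 6, z = 0.0000, p = 1.000000, fail to reject H0.


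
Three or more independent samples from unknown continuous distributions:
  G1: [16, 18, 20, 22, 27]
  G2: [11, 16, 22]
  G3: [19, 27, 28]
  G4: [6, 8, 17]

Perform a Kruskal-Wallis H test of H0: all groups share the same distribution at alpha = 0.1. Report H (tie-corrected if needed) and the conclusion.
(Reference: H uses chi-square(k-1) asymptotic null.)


Step 1: Combine all N = 14 observations and assign midranks.
sorted (value, group, rank): (6,G4,1), (8,G4,2), (11,G2,3), (16,G1,4.5), (16,G2,4.5), (17,G4,6), (18,G1,7), (19,G3,8), (20,G1,9), (22,G1,10.5), (22,G2,10.5), (27,G1,12.5), (27,G3,12.5), (28,G3,14)
Step 2: Sum ranks within each group.
R_1 = 43.5 (n_1 = 5)
R_2 = 18 (n_2 = 3)
R_3 = 34.5 (n_3 = 3)
R_4 = 9 (n_4 = 3)
Step 3: H = 12/(N(N+1)) * sum(R_i^2/n_i) - 3(N+1)
     = 12/(14*15) * (43.5^2/5 + 18^2/3 + 34.5^2/3 + 9^2/3) - 3*15
     = 0.057143 * 910.2 - 45
     = 7.011429.
Step 4: Ties present; correction factor C = 1 - 18/(14^3 - 14) = 0.993407. Corrected H = 7.011429 / 0.993407 = 7.057965.
Step 5: Under H0, H ~ chi^2(3); p-value = 0.070073.
Step 6: alpha = 0.1. reject H0.

H = 7.0580, df = 3, p = 0.070073, reject H0.


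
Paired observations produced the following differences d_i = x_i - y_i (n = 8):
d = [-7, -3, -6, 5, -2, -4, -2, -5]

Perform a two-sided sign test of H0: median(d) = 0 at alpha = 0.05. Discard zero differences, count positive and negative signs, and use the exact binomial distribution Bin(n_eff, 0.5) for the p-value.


Step 1: Discard zero differences. Original n = 8; n_eff = number of nonzero differences = 8.
Nonzero differences (with sign): -7, -3, -6, +5, -2, -4, -2, -5
Step 2: Count signs: positive = 1, negative = 7.
Step 3: Under H0: P(positive) = 0.5, so the number of positives S ~ Bin(8, 0.5).
Step 4: Two-sided exact p-value = sum of Bin(8,0.5) probabilities at or below the observed probability = 0.070312.
Step 5: alpha = 0.05. fail to reject H0.

n_eff = 8, pos = 1, neg = 7, p = 0.070312, fail to reject H0.


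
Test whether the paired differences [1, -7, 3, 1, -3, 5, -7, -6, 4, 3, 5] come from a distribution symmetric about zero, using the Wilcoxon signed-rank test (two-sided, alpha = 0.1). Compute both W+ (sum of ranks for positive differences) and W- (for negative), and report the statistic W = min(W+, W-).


Step 1: Drop any zero differences (none here) and take |d_i|.
|d| = [1, 7, 3, 1, 3, 5, 7, 6, 4, 3, 5]
Step 2: Midrank |d_i| (ties get averaged ranks).
ranks: |1|->1.5, |7|->10.5, |3|->4, |1|->1.5, |3|->4, |5|->7.5, |7|->10.5, |6|->9, |4|->6, |3|->4, |5|->7.5
Step 3: Attach original signs; sum ranks with positive sign and with negative sign.
W+ = 1.5 + 4 + 1.5 + 7.5 + 6 + 4 + 7.5 = 32
W- = 10.5 + 4 + 10.5 + 9 = 34
(Check: W+ + W- = 66 should equal n(n+1)/2 = 66.)
Step 4: Test statistic W = min(W+, W-) = 32.
Step 5: Ties in |d|, so use the tie-corrected normal approximation.
        E[W] = n(n+1)/4 = 11*12/4 = 33.
        Tie groups: |d|=1 (t=2), |d|=3 (t=3), |d|=5 (t=2), |d|=7 (t=2); sum(t^3 - t) = 42.
        Var[W] = n(n+1)(2n+1)/24 - sum(t^3-t)/48 = 3036/24 - 42/48 = 125.625.
        z = (W - E[W]) / sqrt(Var[W]) = (32 - 33) / 11.2083 = -0.0892.
        Two-sided p = 2*Phi(z) = 0.928907.
Step 6: alpha = 0.1. fail to reject H0.

W+ = 32, W- = 34, W = min = 32, p = 0.928907, fail to reject H0.


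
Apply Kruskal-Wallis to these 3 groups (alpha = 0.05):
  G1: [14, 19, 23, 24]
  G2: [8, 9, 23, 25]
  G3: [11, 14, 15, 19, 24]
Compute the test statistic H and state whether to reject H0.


Step 1: Combine all N = 13 observations and assign midranks.
sorted (value, group, rank): (8,G2,1), (9,G2,2), (11,G3,3), (14,G1,4.5), (14,G3,4.5), (15,G3,6), (19,G1,7.5), (19,G3,7.5), (23,G1,9.5), (23,G2,9.5), (24,G1,11.5), (24,G3,11.5), (25,G2,13)
Step 2: Sum ranks within each group.
R_1 = 33 (n_1 = 4)
R_2 = 25.5 (n_2 = 4)
R_3 = 32.5 (n_3 = 5)
Step 3: H = 12/(N(N+1)) * sum(R_i^2/n_i) - 3(N+1)
     = 12/(13*14) * (33^2/4 + 25.5^2/4 + 32.5^2/5) - 3*14
     = 0.065934 * 646.062 - 42
     = 0.597527.
Step 4: Ties present; correction factor C = 1 - 24/(13^3 - 13) = 0.989011. Corrected H = 0.597527 / 0.989011 = 0.604167.
Step 5: Under H0, H ~ chi^2(2); p-value = 0.739276.
Step 6: alpha = 0.05. fail to reject H0.

H = 0.6042, df = 2, p = 0.739276, fail to reject H0.


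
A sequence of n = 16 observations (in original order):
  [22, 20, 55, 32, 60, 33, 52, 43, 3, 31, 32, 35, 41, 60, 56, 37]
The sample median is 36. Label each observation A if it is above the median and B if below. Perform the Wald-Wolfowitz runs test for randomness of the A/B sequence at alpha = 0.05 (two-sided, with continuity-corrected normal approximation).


Step 1: Compute median = 36; label A = above, B = below.
Labels in order: BBABABAABBBBAAAA  (n_A = 8, n_B = 8)
Step 2: Count runs R = 8.
Step 3: Under H0 (random ordering), E[R] = 2*n_A*n_B/(n_A+n_B) + 1 = 2*8*8/16 + 1 = 9.0000.
        Var[R] = 2*n_A*n_B*(2*n_A*n_B - n_A - n_B) / ((n_A+n_B)^2 * (n_A+n_B-1)) = 14336/3840 = 3.7333.
        SD[R] = 1.9322.
Step 4: Continuity-corrected z = (R + 0.5 - E[R]) / SD[R] = (8 + 0.5 - 9.0000) / 1.9322 = -0.2588.
Step 5: Two-sided p-value via normal approximation = 2*(1 - Phi(|z|)) = 0.795809.
Step 6: alpha = 0.05. fail to reject H0.

R = 8, z = -0.2588, p = 0.795809, fail to reject H0.


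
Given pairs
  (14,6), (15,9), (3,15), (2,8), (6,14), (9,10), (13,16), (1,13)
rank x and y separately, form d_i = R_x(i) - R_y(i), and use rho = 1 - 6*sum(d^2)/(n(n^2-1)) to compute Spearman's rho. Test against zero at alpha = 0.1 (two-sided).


Step 1: Rank x and y separately (midranks; no ties here).
rank(x): 14->7, 15->8, 3->3, 2->2, 6->4, 9->5, 13->6, 1->1
rank(y): 6->1, 9->3, 15->7, 8->2, 14->6, 10->4, 16->8, 13->5
Step 2: d_i = R_x(i) - R_y(i); compute d_i^2.
  (7-1)^2=36, (8-3)^2=25, (3-7)^2=16, (2-2)^2=0, (4-6)^2=4, (5-4)^2=1, (6-8)^2=4, (1-5)^2=16
sum(d^2) = 102.
Step 3: rho = 1 - 6*102 / (8*(8^2 - 1)) = 1 - 612/504 = -0.214286.
Step 4: Under H0, t = rho * sqrt((n-2)/(1-rho^2)) = -0.5374 ~ t(6).
Step 5: Two-sided p-value from the t-distribution with 6 df = 0.610344.
Step 6: alpha = 0.1. fail to reject H0.

rho = -0.2143, p = 0.610344, fail to reject H0 at alpha = 0.1.


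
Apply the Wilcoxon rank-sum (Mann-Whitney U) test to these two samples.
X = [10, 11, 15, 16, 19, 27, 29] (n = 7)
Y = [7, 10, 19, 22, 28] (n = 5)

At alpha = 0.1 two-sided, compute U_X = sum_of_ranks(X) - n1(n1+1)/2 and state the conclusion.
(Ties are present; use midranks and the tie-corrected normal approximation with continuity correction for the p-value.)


Step 1: Combine and sort all 12 observations; assign midranks.
sorted (value, group): (7,Y), (10,X), (10,Y), (11,X), (15,X), (16,X), (19,X), (19,Y), (22,Y), (27,X), (28,Y), (29,X)
ranks: 7->1, 10->2.5, 10->2.5, 11->4, 15->5, 16->6, 19->7.5, 19->7.5, 22->9, 27->10, 28->11, 29->12
Step 2: Rank sum for X: R1 = 2.5 + 4 + 5 + 6 + 7.5 + 10 + 12 = 47.
Step 3: U_X = R1 - n1(n1+1)/2 = 47 - 7*8/2 = 47 - 28 = 19.
       U_Y = n1*n2 - U_X = 35 - 19 = 16.
Step 4: Ties are present, so use the tie-corrected normal approximation (with continuity correction) for the p-value.
Step 5: p-value = 0.870542; compare to alpha = 0.1. fail to reject H0.

U_X = 19, p = 0.870542, fail to reject H0 at alpha = 0.1.


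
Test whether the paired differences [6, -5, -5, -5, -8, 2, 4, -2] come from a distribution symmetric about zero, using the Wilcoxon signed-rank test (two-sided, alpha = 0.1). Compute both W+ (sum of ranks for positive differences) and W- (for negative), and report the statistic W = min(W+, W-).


Step 1: Drop any zero differences (none here) and take |d_i|.
|d| = [6, 5, 5, 5, 8, 2, 4, 2]
Step 2: Midrank |d_i| (ties get averaged ranks).
ranks: |6|->7, |5|->5, |5|->5, |5|->5, |8|->8, |2|->1.5, |4|->3, |2|->1.5
Step 3: Attach original signs; sum ranks with positive sign and with negative sign.
W+ = 7 + 1.5 + 3 = 11.5
W- = 5 + 5 + 5 + 8 + 1.5 = 24.5
(Check: W+ + W- = 36 should equal n(n+1)/2 = 36.)
Step 4: Test statistic W = min(W+, W-) = 11.5.
Step 5: Ties in |d|, so use the tie-corrected normal approximation.
        E[W] = n(n+1)/4 = 8*9/4 = 18.
        Tie groups: |d|=2 (t=2), |d|=5 (t=3); sum(t^3 - t) = 30.
        Var[W] = n(n+1)(2n+1)/24 - sum(t^3-t)/48 = 1224/24 - 30/48 = 50.375.
        z = (W - E[W]) / sqrt(Var[W]) = (11.5 - 18) / 7.0975 = -0.9158.
        Two-sided p = 2*Phi(z) = 0.359766.
Step 6: alpha = 0.1. fail to reject H0.

W+ = 11.5, W- = 24.5, W = min = 11.5, p = 0.359766, fail to reject H0.


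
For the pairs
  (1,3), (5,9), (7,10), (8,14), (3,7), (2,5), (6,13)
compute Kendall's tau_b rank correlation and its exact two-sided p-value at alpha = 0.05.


Step 1: Enumerate the 21 unordered pairs (i,j) with i<j and classify each by sign(x_j-x_i) * sign(y_j-y_i).
  (1,2):dx=+4,dy=+6->C; (1,3):dx=+6,dy=+7->C; (1,4):dx=+7,dy=+11->C; (1,5):dx=+2,dy=+4->C
  (1,6):dx=+1,dy=+2->C; (1,7):dx=+5,dy=+10->C; (2,3):dx=+2,dy=+1->C; (2,4):dx=+3,dy=+5->C
  (2,5):dx=-2,dy=-2->C; (2,6):dx=-3,dy=-4->C; (2,7):dx=+1,dy=+4->C; (3,4):dx=+1,dy=+4->C
  (3,5):dx=-4,dy=-3->C; (3,6):dx=-5,dy=-5->C; (3,7):dx=-1,dy=+3->D; (4,5):dx=-5,dy=-7->C
  (4,6):dx=-6,dy=-9->C; (4,7):dx=-2,dy=-1->C; (5,6):dx=-1,dy=-2->C; (5,7):dx=+3,dy=+6->C
  (6,7):dx=+4,dy=+8->C
Step 2: C = 20, D = 1, total pairs = 21.
Step 3: tau = (C - D)/(n(n-1)/2) = (20 - 1)/21 = 0.904762.
Step 4: Exact two-sided p-value (enumerate n! = 5040 permutations of y under H0): p = 0.002778.
Step 5: alpha = 0.05. reject H0.

tau_b = 0.9048 (C=20, D=1), p = 0.002778, reject H0.


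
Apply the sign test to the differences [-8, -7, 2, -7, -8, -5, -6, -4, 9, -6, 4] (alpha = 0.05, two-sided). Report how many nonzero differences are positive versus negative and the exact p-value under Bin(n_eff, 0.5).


Step 1: Discard zero differences. Original n = 11; n_eff = number of nonzero differences = 11.
Nonzero differences (with sign): -8, -7, +2, -7, -8, -5, -6, -4, +9, -6, +4
Step 2: Count signs: positive = 3, negative = 8.
Step 3: Under H0: P(positive) = 0.5, so the number of positives S ~ Bin(11, 0.5).
Step 4: Two-sided exact p-value = sum of Bin(11,0.5) probabilities at or below the observed probability = 0.226562.
Step 5: alpha = 0.05. fail to reject H0.

n_eff = 11, pos = 3, neg = 8, p = 0.226562, fail to reject H0.


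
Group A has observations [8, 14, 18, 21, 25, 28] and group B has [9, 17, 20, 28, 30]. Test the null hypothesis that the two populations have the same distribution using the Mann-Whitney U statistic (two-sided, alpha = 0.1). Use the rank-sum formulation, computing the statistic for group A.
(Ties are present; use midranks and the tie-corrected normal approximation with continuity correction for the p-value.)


Step 1: Combine and sort all 11 observations; assign midranks.
sorted (value, group): (8,X), (9,Y), (14,X), (17,Y), (18,X), (20,Y), (21,X), (25,X), (28,X), (28,Y), (30,Y)
ranks: 8->1, 9->2, 14->3, 17->4, 18->5, 20->6, 21->7, 25->8, 28->9.5, 28->9.5, 30->11
Step 2: Rank sum for X: R1 = 1 + 3 + 5 + 7 + 8 + 9.5 = 33.5.
Step 3: U_X = R1 - n1(n1+1)/2 = 33.5 - 6*7/2 = 33.5 - 21 = 12.5.
       U_Y = n1*n2 - U_X = 30 - 12.5 = 17.5.
Step 4: Ties are present, so use the tie-corrected normal approximation (with continuity correction) for the p-value.
Step 5: p-value = 0.714379; compare to alpha = 0.1. fail to reject H0.

U_X = 12.5, p = 0.714379, fail to reject H0 at alpha = 0.1.


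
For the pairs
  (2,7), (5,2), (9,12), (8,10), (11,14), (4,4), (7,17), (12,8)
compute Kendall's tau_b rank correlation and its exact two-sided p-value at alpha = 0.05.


Step 1: Enumerate the 28 unordered pairs (i,j) with i<j and classify each by sign(x_j-x_i) * sign(y_j-y_i).
  (1,2):dx=+3,dy=-5->D; (1,3):dx=+7,dy=+5->C; (1,4):dx=+6,dy=+3->C; (1,5):dx=+9,dy=+7->C
  (1,6):dx=+2,dy=-3->D; (1,7):dx=+5,dy=+10->C; (1,8):dx=+10,dy=+1->C; (2,3):dx=+4,dy=+10->C
  (2,4):dx=+3,dy=+8->C; (2,5):dx=+6,dy=+12->C; (2,6):dx=-1,dy=+2->D; (2,7):dx=+2,dy=+15->C
  (2,8):dx=+7,dy=+6->C; (3,4):dx=-1,dy=-2->C; (3,5):dx=+2,dy=+2->C; (3,6):dx=-5,dy=-8->C
  (3,7):dx=-2,dy=+5->D; (3,8):dx=+3,dy=-4->D; (4,5):dx=+3,dy=+4->C; (4,6):dx=-4,dy=-6->C
  (4,7):dx=-1,dy=+7->D; (4,8):dx=+4,dy=-2->D; (5,6):dx=-7,dy=-10->C; (5,7):dx=-4,dy=+3->D
  (5,8):dx=+1,dy=-6->D; (6,7):dx=+3,dy=+13->C; (6,8):dx=+8,dy=+4->C; (7,8):dx=+5,dy=-9->D
Step 2: C = 18, D = 10, total pairs = 28.
Step 3: tau = (C - D)/(n(n-1)/2) = (18 - 10)/28 = 0.285714.
Step 4: Exact two-sided p-value (enumerate n! = 40320 permutations of y under H0): p = 0.398760.
Step 5: alpha = 0.05. fail to reject H0.

tau_b = 0.2857 (C=18, D=10), p = 0.398760, fail to reject H0.


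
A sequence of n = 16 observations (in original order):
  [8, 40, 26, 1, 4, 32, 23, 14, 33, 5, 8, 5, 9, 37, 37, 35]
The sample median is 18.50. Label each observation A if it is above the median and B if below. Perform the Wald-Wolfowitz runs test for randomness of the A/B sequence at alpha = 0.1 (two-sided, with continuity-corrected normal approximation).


Step 1: Compute median = 18.50; label A = above, B = below.
Labels in order: BAABBAABABBBBAAA  (n_A = 8, n_B = 8)
Step 2: Count runs R = 8.
Step 3: Under H0 (random ordering), E[R] = 2*n_A*n_B/(n_A+n_B) + 1 = 2*8*8/16 + 1 = 9.0000.
        Var[R] = 2*n_A*n_B*(2*n_A*n_B - n_A - n_B) / ((n_A+n_B)^2 * (n_A+n_B-1)) = 14336/3840 = 3.7333.
        SD[R] = 1.9322.
Step 4: Continuity-corrected z = (R + 0.5 - E[R]) / SD[R] = (8 + 0.5 - 9.0000) / 1.9322 = -0.2588.
Step 5: Two-sided p-value via normal approximation = 2*(1 - Phi(|z|)) = 0.795809.
Step 6: alpha = 0.1. fail to reject H0.

R = 8, z = -0.2588, p = 0.795809, fail to reject H0.


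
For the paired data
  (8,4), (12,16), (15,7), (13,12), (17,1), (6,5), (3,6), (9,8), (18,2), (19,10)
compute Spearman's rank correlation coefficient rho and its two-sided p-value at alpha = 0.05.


Step 1: Rank x and y separately (midranks; no ties here).
rank(x): 8->3, 12->5, 15->7, 13->6, 17->8, 6->2, 3->1, 9->4, 18->9, 19->10
rank(y): 4->3, 16->10, 7->6, 12->9, 1->1, 5->4, 6->5, 8->7, 2->2, 10->8
Step 2: d_i = R_x(i) - R_y(i); compute d_i^2.
  (3-3)^2=0, (5-10)^2=25, (7-6)^2=1, (6-9)^2=9, (8-1)^2=49, (2-4)^2=4, (1-5)^2=16, (4-7)^2=9, (9-2)^2=49, (10-8)^2=4
sum(d^2) = 166.
Step 3: rho = 1 - 6*166 / (10*(10^2 - 1)) = 1 - 996/990 = -0.006061.
Step 4: Under H0, t = rho * sqrt((n-2)/(1-rho^2)) = -0.0171 ~ t(8).
Step 5: Two-sided p-value from the t-distribution with 8 df = 0.986743.
Step 6: alpha = 0.05. fail to reject H0.

rho = -0.0061, p = 0.986743, fail to reject H0 at alpha = 0.05.


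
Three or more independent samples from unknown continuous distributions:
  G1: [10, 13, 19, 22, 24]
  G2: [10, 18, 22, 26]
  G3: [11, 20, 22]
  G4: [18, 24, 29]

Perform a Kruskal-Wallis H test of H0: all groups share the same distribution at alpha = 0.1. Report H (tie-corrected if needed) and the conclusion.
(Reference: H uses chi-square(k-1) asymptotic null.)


Step 1: Combine all N = 15 observations and assign midranks.
sorted (value, group, rank): (10,G1,1.5), (10,G2,1.5), (11,G3,3), (13,G1,4), (18,G2,5.5), (18,G4,5.5), (19,G1,7), (20,G3,8), (22,G1,10), (22,G2,10), (22,G3,10), (24,G1,12.5), (24,G4,12.5), (26,G2,14), (29,G4,15)
Step 2: Sum ranks within each group.
R_1 = 35 (n_1 = 5)
R_2 = 31 (n_2 = 4)
R_3 = 21 (n_3 = 3)
R_4 = 33 (n_4 = 3)
Step 3: H = 12/(N(N+1)) * sum(R_i^2/n_i) - 3(N+1)
     = 12/(15*16) * (35^2/5 + 31^2/4 + 21^2/3 + 33^2/3) - 3*16
     = 0.050000 * 995.25 - 48
     = 1.762500.
Step 4: Ties present; correction factor C = 1 - 42/(15^3 - 15) = 0.987500. Corrected H = 1.762500 / 0.987500 = 1.784810.
Step 5: Under H0, H ~ chi^2(3); p-value = 0.618246.
Step 6: alpha = 0.1. fail to reject H0.

H = 1.7848, df = 3, p = 0.618246, fail to reject H0.


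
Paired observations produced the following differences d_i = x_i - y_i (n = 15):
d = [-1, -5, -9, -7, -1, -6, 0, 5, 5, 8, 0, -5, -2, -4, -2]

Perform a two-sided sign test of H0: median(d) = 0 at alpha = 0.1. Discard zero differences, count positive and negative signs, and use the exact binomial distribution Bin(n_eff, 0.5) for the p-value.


Step 1: Discard zero differences. Original n = 15; n_eff = number of nonzero differences = 13.
Nonzero differences (with sign): -1, -5, -9, -7, -1, -6, +5, +5, +8, -5, -2, -4, -2
Step 2: Count signs: positive = 3, negative = 10.
Step 3: Under H0: P(positive) = 0.5, so the number of positives S ~ Bin(13, 0.5).
Step 4: Two-sided exact p-value = sum of Bin(13,0.5) probabilities at or below the observed probability = 0.092285.
Step 5: alpha = 0.1. reject H0.

n_eff = 13, pos = 3, neg = 10, p = 0.092285, reject H0.


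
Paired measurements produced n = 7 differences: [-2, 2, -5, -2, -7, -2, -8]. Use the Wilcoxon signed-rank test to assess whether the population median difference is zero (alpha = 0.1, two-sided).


Step 1: Drop any zero differences (none here) and take |d_i|.
|d| = [2, 2, 5, 2, 7, 2, 8]
Step 2: Midrank |d_i| (ties get averaged ranks).
ranks: |2|->2.5, |2|->2.5, |5|->5, |2|->2.5, |7|->6, |2|->2.5, |8|->7
Step 3: Attach original signs; sum ranks with positive sign and with negative sign.
W+ = 2.5 = 2.5
W- = 2.5 + 5 + 2.5 + 6 + 2.5 + 7 = 25.5
(Check: W+ + W- = 28 should equal n(n+1)/2 = 28.)
Step 4: Test statistic W = min(W+, W-) = 2.5.
Step 5: Ties in |d|, so use the tie-corrected normal approximation.
        E[W] = n(n+1)/4 = 7*8/4 = 14.
        Tie groups: |d|=2 (t=4); sum(t^3 - t) = 60.
        Var[W] = n(n+1)(2n+1)/24 - sum(t^3-t)/48 = 840/24 - 60/48 = 33.75.
        z = (W - E[W]) / sqrt(Var[W]) = (2.5 - 14) / 5.8095 = -1.9795.
        Two-sided p = 2*Phi(z) = 0.047757.
Step 6: alpha = 0.1. reject H0.

W+ = 2.5, W- = 25.5, W = min = 2.5, p = 0.047757, reject H0.


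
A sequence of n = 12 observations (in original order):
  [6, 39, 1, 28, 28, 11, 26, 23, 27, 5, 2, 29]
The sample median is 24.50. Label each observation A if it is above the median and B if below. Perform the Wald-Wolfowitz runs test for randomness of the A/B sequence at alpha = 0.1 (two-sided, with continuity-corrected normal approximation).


Step 1: Compute median = 24.50; label A = above, B = below.
Labels in order: BABAABABABBA  (n_A = 6, n_B = 6)
Step 2: Count runs R = 10.
Step 3: Under H0 (random ordering), E[R] = 2*n_A*n_B/(n_A+n_B) + 1 = 2*6*6/12 + 1 = 7.0000.
        Var[R] = 2*n_A*n_B*(2*n_A*n_B - n_A - n_B) / ((n_A+n_B)^2 * (n_A+n_B-1)) = 4320/1584 = 2.7273.
        SD[R] = 1.6514.
Step 4: Continuity-corrected z = (R - 0.5 - E[R]) / SD[R] = (10 - 0.5 - 7.0000) / 1.6514 = 1.5138.
Step 5: Two-sided p-value via normal approximation = 2*(1 - Phi(|z|)) = 0.130070.
Step 6: alpha = 0.1. fail to reject H0.

R = 10, z = 1.5138, p = 0.130070, fail to reject H0.


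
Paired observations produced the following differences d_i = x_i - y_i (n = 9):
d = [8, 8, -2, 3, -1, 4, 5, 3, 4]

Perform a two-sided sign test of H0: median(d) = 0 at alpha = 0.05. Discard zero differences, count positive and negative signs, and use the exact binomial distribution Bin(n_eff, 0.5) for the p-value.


Step 1: Discard zero differences. Original n = 9; n_eff = number of nonzero differences = 9.
Nonzero differences (with sign): +8, +8, -2, +3, -1, +4, +5, +3, +4
Step 2: Count signs: positive = 7, negative = 2.
Step 3: Under H0: P(positive) = 0.5, so the number of positives S ~ Bin(9, 0.5).
Step 4: Two-sided exact p-value = sum of Bin(9,0.5) probabilities at or below the observed probability = 0.179688.
Step 5: alpha = 0.05. fail to reject H0.

n_eff = 9, pos = 7, neg = 2, p = 0.179688, fail to reject H0.


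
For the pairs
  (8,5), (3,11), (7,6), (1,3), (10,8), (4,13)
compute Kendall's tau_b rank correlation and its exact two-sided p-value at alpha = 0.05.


Step 1: Enumerate the 15 unordered pairs (i,j) with i<j and classify each by sign(x_j-x_i) * sign(y_j-y_i).
  (1,2):dx=-5,dy=+6->D; (1,3):dx=-1,dy=+1->D; (1,4):dx=-7,dy=-2->C; (1,5):dx=+2,dy=+3->C
  (1,6):dx=-4,dy=+8->D; (2,3):dx=+4,dy=-5->D; (2,4):dx=-2,dy=-8->C; (2,5):dx=+7,dy=-3->D
  (2,6):dx=+1,dy=+2->C; (3,4):dx=-6,dy=-3->C; (3,5):dx=+3,dy=+2->C; (3,6):dx=-3,dy=+7->D
  (4,5):dx=+9,dy=+5->C; (4,6):dx=+3,dy=+10->C; (5,6):dx=-6,dy=+5->D
Step 2: C = 8, D = 7, total pairs = 15.
Step 3: tau = (C - D)/(n(n-1)/2) = (8 - 7)/15 = 0.066667.
Step 4: Exact two-sided p-value (enumerate n! = 720 permutations of y under H0): p = 1.000000.
Step 5: alpha = 0.05. fail to reject H0.

tau_b = 0.0667 (C=8, D=7), p = 1.000000, fail to reject H0.


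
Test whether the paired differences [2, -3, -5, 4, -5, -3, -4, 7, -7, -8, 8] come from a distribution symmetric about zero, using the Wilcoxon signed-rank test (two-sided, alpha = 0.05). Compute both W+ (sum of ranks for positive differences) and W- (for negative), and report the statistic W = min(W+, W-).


Step 1: Drop any zero differences (none here) and take |d_i|.
|d| = [2, 3, 5, 4, 5, 3, 4, 7, 7, 8, 8]
Step 2: Midrank |d_i| (ties get averaged ranks).
ranks: |2|->1, |3|->2.5, |5|->6.5, |4|->4.5, |5|->6.5, |3|->2.5, |4|->4.5, |7|->8.5, |7|->8.5, |8|->10.5, |8|->10.5
Step 3: Attach original signs; sum ranks with positive sign and with negative sign.
W+ = 1 + 4.5 + 8.5 + 10.5 = 24.5
W- = 2.5 + 6.5 + 6.5 + 2.5 + 4.5 + 8.5 + 10.5 = 41.5
(Check: W+ + W- = 66 should equal n(n+1)/2 = 66.)
Step 4: Test statistic W = min(W+, W-) = 24.5.
Step 5: Ties in |d|, so use the tie-corrected normal approximation.
        E[W] = n(n+1)/4 = 11*12/4 = 33.
        Tie groups: |d|=3 (t=2), |d|=4 (t=2), |d|=5 (t=2), |d|=7 (t=2), |d|=8 (t=2); sum(t^3 - t) = 30.
        Var[W] = n(n+1)(2n+1)/24 - sum(t^3-t)/48 = 3036/24 - 30/48 = 125.875.
        z = (W - E[W]) / sqrt(Var[W]) = (24.5 - 33) / 11.2194 = -0.7576.
        Two-sided p = 2*Phi(z) = 0.448681.
Step 6: alpha = 0.05. fail to reject H0.

W+ = 24.5, W- = 41.5, W = min = 24.5, p = 0.448681, fail to reject H0.


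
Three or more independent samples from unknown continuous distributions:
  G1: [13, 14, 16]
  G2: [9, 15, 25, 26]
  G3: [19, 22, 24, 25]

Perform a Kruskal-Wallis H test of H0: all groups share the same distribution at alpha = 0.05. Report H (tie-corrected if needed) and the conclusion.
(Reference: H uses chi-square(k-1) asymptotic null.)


Step 1: Combine all N = 11 observations and assign midranks.
sorted (value, group, rank): (9,G2,1), (13,G1,2), (14,G1,3), (15,G2,4), (16,G1,5), (19,G3,6), (22,G3,7), (24,G3,8), (25,G2,9.5), (25,G3,9.5), (26,G2,11)
Step 2: Sum ranks within each group.
R_1 = 10 (n_1 = 3)
R_2 = 25.5 (n_2 = 4)
R_3 = 30.5 (n_3 = 4)
Step 3: H = 12/(N(N+1)) * sum(R_i^2/n_i) - 3(N+1)
     = 12/(11*12) * (10^2/3 + 25.5^2/4 + 30.5^2/4) - 3*12
     = 0.090909 * 428.458 - 36
     = 2.950758.
Step 4: Ties present; correction factor C = 1 - 6/(11^3 - 11) = 0.995455. Corrected H = 2.950758 / 0.995455 = 2.964231.
Step 5: Under H0, H ~ chi^2(2); p-value = 0.227157.
Step 6: alpha = 0.05. fail to reject H0.

H = 2.9642, df = 2, p = 0.227157, fail to reject H0.


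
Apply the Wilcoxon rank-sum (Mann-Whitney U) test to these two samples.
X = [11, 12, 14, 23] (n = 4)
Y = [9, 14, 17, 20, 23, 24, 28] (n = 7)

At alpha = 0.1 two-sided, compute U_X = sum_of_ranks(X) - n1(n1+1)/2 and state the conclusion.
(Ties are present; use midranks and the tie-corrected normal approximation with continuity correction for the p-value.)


Step 1: Combine and sort all 11 observations; assign midranks.
sorted (value, group): (9,Y), (11,X), (12,X), (14,X), (14,Y), (17,Y), (20,Y), (23,X), (23,Y), (24,Y), (28,Y)
ranks: 9->1, 11->2, 12->3, 14->4.5, 14->4.5, 17->6, 20->7, 23->8.5, 23->8.5, 24->10, 28->11
Step 2: Rank sum for X: R1 = 2 + 3 + 4.5 + 8.5 = 18.
Step 3: U_X = R1 - n1(n1+1)/2 = 18 - 4*5/2 = 18 - 10 = 8.
       U_Y = n1*n2 - U_X = 28 - 8 = 20.
Step 4: Ties are present, so use the tie-corrected normal approximation (with continuity correction) for the p-value.
Step 5: p-value = 0.296412; compare to alpha = 0.1. fail to reject H0.

U_X = 8, p = 0.296412, fail to reject H0 at alpha = 0.1.


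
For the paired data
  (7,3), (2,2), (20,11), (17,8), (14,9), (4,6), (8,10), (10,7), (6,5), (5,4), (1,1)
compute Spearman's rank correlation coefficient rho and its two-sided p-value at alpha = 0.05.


Step 1: Rank x and y separately (midranks; no ties here).
rank(x): 7->6, 2->2, 20->11, 17->10, 14->9, 4->3, 8->7, 10->8, 6->5, 5->4, 1->1
rank(y): 3->3, 2->2, 11->11, 8->8, 9->9, 6->6, 10->10, 7->7, 5->5, 4->4, 1->1
Step 2: d_i = R_x(i) - R_y(i); compute d_i^2.
  (6-3)^2=9, (2-2)^2=0, (11-11)^2=0, (10-8)^2=4, (9-9)^2=0, (3-6)^2=9, (7-10)^2=9, (8-7)^2=1, (5-5)^2=0, (4-4)^2=0, (1-1)^2=0
sum(d^2) = 32.
Step 3: rho = 1 - 6*32 / (11*(11^2 - 1)) = 1 - 192/1320 = 0.854545.
Step 4: Under H0, t = rho * sqrt((n-2)/(1-rho^2)) = 4.9360 ~ t(9).
Step 5: Two-sided p-value from the t-distribution with 9 df = 0.000807.
Step 6: alpha = 0.05. reject H0.

rho = 0.8545, p = 0.000807, reject H0 at alpha = 0.05.
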